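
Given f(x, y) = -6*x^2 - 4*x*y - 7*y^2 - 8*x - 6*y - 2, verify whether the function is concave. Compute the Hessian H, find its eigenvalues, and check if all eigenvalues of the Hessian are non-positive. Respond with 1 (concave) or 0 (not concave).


The Hessian of f(x,y) = -6*x^2 - 4*x*y - 7*y^2 - 8*x - 6*y - 2 is:
H = [[-12, -4], [-4, -14]]
Trace = -12 - 14 = -26
Determinant = -12*-14 - (-4)^2 = 152
Discriminant = (-26)^2 - 4*152 = 68.0
Eigenvalues: lambda_1 = -17.1231, lambda_2 = -8.8769
The function is concave.

1


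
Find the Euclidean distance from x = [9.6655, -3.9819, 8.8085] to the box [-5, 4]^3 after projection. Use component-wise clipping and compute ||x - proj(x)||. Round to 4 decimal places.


Project each component onto [-5, 4].
clip(9.6655) = 4.0, clip(-3.9819) = -3.9819, clip(8.8085) = 4.0
Projection = [4.0, -3.9819, 4.0]
Squared diffs: [32.0979, 0.0, 23.1217]
Distance = sqrt(55.2196) = 7.431


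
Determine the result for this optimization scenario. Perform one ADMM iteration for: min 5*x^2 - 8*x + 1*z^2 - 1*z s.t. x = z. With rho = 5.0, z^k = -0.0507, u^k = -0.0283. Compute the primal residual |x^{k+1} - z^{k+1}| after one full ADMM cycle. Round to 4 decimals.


ADMM iteration with rho = 5.0, z^k = -0.0507, u^k = -0.0283
Step 1: x-update.
Minimize 5*x^2 - 8*x + (5.0/2)*(x + 0.0507 - 0.0283)^2
FOC: (2*5 + 5.0)*x = 8 + 5.0*(-0.0507 + 0.0283)
x^{k+1} = 0.5259
Step 2: z-update.
Minimize 1*z^2 - 1*z + (5.0/2)*(0.5259 - z - 0.0283)^2
FOC: (2*1 + 5.0)*z = 1 + 5.0*(0.5259 - 0.0283)
z^{k+1} = 0.4983
Step 3: u-update.
u^{k+1} = -0.0283 + 0.5259 - 0.4983 = -0.0007
Step 4: Primal residual = |0.5259 - 0.4983| = 0.0276


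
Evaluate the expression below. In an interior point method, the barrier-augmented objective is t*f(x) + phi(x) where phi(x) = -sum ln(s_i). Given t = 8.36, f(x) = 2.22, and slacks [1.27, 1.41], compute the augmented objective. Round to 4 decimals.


Step 1: Compute log-barrier.
ln values: [0.239, 0.3436]
phi = -(0.239 + 0.3436) = -0.5826
Step 2: Compute augmented objective.
t*f(x) = 8.36*2.22 = 18.5592
Total = 18.5592 - 0.5826 = 17.9766


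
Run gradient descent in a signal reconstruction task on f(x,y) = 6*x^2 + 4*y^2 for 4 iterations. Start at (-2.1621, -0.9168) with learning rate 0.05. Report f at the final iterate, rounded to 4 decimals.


Gradient descent on f(x,y) = 6*x^2 + 4*y^2.
Starting point: (-2.1621, -0.9168), alpha = 0.05
Step 1: grad_x = 2*6*-2.1621 = -25.9452, grad_y = 2*4*-0.9168 = -7.3344
  x_1 = -2.1621 - 0.05*-25.9452 = -0.8648
  y_1 = -0.9168 - 0.05*-7.3344 = -0.5501
Step 2: grad_x = 2*6*-0.8648 = -10.3781, grad_y = 2*4*-0.5501 = -4.4006
  x_2 = -0.8648 - 0.05*-10.3781 = -0.3459
  y_2 = -0.5501 - 0.05*-4.4006 = -0.33
Step 3: grad_x = 2*6*-0.3459 = -4.1512, grad_y = 2*4*-0.33 = -2.6404
  x_3 = -0.3459 - 0.05*-4.1512 = -0.1384
  y_3 = -0.33 - 0.05*-2.6404 = -0.198
Step 4: grad_x = 2*6*-0.1384 = -1.6605, grad_y = 2*4*-0.198 = -1.5842
  x_4 = -0.1384 - 0.05*-1.6605 = -0.0553
  y_4 = -0.198 - 0.05*-1.5842 = -0.1188
f(-0.0553, -0.1188) = 6*(-0.0553)^2 + 4*(-0.1188)^2 = 0.0749


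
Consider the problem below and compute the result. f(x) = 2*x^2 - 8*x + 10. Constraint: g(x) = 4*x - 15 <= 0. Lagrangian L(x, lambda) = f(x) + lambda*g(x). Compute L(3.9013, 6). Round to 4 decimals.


Step 1: Evaluate f(x).
f(3.9013) = 2*3.9013^2 - 8*3.9013 + 10 = 9.2299
Step 2: Evaluate g(x).
g(3.9013) = 4*3.9013 - 15 = 0.6052
Step 3: Compute Lagrangian.
L = 9.2299 + 6*0.6052 = 12.8611


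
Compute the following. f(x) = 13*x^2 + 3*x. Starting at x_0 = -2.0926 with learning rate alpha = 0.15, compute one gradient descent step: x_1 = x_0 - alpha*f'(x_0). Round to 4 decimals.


We compute the gradient at x_0 and apply the update.
f'(x) = 26*x + 3
f'(-2.0926) = 26*-2.0926 + 3 = -51.4076
x_1 = -2.0926 - 0.15*-51.4076 = 5.6185


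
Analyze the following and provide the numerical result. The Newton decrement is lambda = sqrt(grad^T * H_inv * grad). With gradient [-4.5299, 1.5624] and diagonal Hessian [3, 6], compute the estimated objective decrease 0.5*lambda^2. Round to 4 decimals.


Step 1: H is diagonal, so H^(-1) * g = [-1.51, 0.2604].
Step 2: g^T H^(-1) g = sum_i g_i^2 / H_ii
  = (-4.5299)^2/3 + (1.5624)^2/6
  = 6.84 + 0.4068 = 7.2468
Step 3: Objective decrease = 0.5 * g^T H^(-1) g = 3.6234


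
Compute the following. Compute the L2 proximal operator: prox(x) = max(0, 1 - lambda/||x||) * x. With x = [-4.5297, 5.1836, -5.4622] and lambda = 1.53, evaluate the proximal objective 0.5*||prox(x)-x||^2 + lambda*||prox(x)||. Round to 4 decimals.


Step 1: Compute ||x||.
||x|| = 8.7877
Step 2: Compute scaling factor.
scale = max(0, 1 - 1.53/8.7877) = 0.8259
Step 3: prox(x) = [-3.741, 4.2811, -4.5112]
||prox(x)|| = 7.2577
Step 4: Proximal objective.
0.5*||prox-x||^2 = 1.1705
lambda*||prox|| = 11.1043
Total = 12.2747


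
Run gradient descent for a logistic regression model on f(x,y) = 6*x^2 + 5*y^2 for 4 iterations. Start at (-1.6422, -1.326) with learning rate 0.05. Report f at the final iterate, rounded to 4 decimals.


Gradient descent on f(x,y) = 6*x^2 + 5*y^2.
Starting point: (-1.6422, -1.326), alpha = 0.05
Step 1: grad_x = 2*6*-1.6422 = -19.7064, grad_y = 2*5*-1.326 = -13.26
  x_1 = -1.6422 - 0.05*-19.7064 = -0.6569
  y_1 = -1.326 - 0.05*-13.26 = -0.663
Step 2: grad_x = 2*6*-0.6569 = -7.8826, grad_y = 2*5*-0.663 = -6.63
  x_2 = -0.6569 - 0.05*-7.8826 = -0.2628
  y_2 = -0.663 - 0.05*-6.63 = -0.3315
Step 3: grad_x = 2*6*-0.2628 = -3.153, grad_y = 2*5*-0.3315 = -3.315
  x_3 = -0.2628 - 0.05*-3.153 = -0.1051
  y_3 = -0.3315 - 0.05*-3.315 = -0.1658
Step 4: grad_x = 2*6*-0.1051 = -1.2612, grad_y = 2*5*-0.1658 = -1.6575
  x_4 = -0.1051 - 0.05*-1.2612 = -0.042
  y_4 = -0.1658 - 0.05*-1.6575 = -0.0829
f(-0.042, -0.0829) = 6*(-0.042)^2 + 5*(-0.0829)^2 = 0.0449


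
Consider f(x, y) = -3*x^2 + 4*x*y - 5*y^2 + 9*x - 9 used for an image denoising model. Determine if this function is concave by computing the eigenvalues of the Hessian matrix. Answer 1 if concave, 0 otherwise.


The Hessian of f(x,y) = -3*x^2 + 4*x*y - 5*y^2 + 9*x - 9 is:
H = [[-6, 4], [4, -10]]
Trace = -6 - 10 = -16
Determinant = -6*-10 - (4)^2 = 44
Discriminant = (-16)^2 - 4*44 = 80.0
Eigenvalues: lambda_1 = -12.4721, lambda_2 = -3.5279
The function is concave.

1


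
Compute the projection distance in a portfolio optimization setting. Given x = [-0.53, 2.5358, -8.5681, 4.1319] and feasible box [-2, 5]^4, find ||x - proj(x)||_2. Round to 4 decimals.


Project each component onto [-2, 5].
clip(-0.53) = -0.53, clip(2.5358) = 2.5358, clip(-8.5681) = -2.0, clip(4.1319) = 4.1319
Projection = [-0.53, 2.5358, -2.0, 4.1319]
Squared diffs: [0.0, 0.0, 43.1399, 0.0]
Distance = sqrt(43.1399) = 6.5681


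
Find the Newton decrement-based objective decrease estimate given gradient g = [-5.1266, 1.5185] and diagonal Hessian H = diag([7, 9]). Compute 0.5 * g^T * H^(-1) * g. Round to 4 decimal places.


Step 1: H is diagonal, so H^(-1) * g = [-0.7324, 0.1687].
Step 2: g^T H^(-1) g = sum_i g_i^2 / H_ii
  = (-5.1266)^2/7 + (1.5185)^2/9
  = 3.7546 + 0.2562 = 4.0108
Step 3: Objective decrease = 0.5 * g^T H^(-1) g = 2.0054


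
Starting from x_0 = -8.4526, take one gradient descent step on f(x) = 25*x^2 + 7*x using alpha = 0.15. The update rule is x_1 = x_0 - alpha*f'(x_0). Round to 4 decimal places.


We compute the gradient at x_0 and apply the update.
f'(x) = 50*x + 7
f'(-8.4526) = 50*-8.4526 + 7 = -415.63
x_1 = -8.4526 - 0.15*-415.63 = 53.8919


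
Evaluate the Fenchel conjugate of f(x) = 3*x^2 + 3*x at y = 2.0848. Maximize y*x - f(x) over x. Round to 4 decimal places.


f*(y) = sup_x {y*x - a*x^2 - b*x} = sup_x {(y-b)*x - a*x^2}
FOC: (y - b) - 2a*x = 0 => x* = (y - b)/(2a)
x* = (2.0848 - 3)/(2*3) = -0.1525
f*(2.0848) = (y-b)^2/(4a) = (2.0848 - 3)^2/(4*3)
= 0.8376/12 = 0.0698


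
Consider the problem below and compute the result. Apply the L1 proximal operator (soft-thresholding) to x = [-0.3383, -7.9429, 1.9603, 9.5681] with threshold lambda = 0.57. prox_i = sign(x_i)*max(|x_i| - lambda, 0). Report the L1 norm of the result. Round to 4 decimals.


Soft-thresholding with lambda = 0.57:
prox(-0.3383) = sign(-0.3383)*max(|-0.3383| - 0.57, 0) = 0.0
prox(-7.9429) = sign(-7.9429)*max(|-7.9429| - 0.57, 0) = -7.3729
prox(1.9603) = sign(1.9603)*max(|1.9603| - 0.57, 0) = 1.3903
prox(9.5681) = sign(9.5681)*max(|9.5681| - 0.57, 0) = 8.9981
prox(x) = [0.0, -7.3729, 1.3903, 8.9981]
||prox(x)||_1 = 0.0 + 7.3729 + 1.3903 + 8.9981 = 17.7613


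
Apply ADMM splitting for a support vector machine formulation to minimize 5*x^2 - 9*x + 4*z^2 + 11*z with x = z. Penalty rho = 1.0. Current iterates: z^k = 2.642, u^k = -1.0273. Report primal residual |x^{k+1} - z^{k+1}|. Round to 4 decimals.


ADMM iteration with rho = 1.0, z^k = 2.642, u^k = -1.0273
Step 1: x-update.
Minimize 5*x^2 - 9*x + (1.0/2)*(x - 2.642 - 1.0273)^2
FOC: (2*5 + 1.0)*x = 9 + 1.0*(2.642 + 1.0273)
x^{k+1} = 1.1518
Step 2: z-update.
Minimize 4*z^2 + 11*z + (1.0/2)*(1.1518 - z - 1.0273)^2
FOC: (2*4 + 1.0)*z = -11 + 1.0*(1.1518 - 1.0273)
z^{k+1} = -1.2084
Step 3: u-update.
u^{k+1} = -1.0273 + 1.1518 + 1.2084 = 1.3328
Step 4: Primal residual = |1.1518 + 1.2084| = 2.3601


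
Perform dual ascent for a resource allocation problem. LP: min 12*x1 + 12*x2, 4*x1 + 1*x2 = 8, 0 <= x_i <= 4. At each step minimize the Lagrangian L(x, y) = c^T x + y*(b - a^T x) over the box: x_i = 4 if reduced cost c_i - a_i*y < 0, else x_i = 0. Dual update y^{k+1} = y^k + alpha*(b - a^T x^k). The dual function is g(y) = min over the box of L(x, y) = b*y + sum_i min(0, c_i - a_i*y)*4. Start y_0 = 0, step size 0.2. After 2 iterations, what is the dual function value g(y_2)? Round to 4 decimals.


Dual ascent for LP: min 12*x1 + 12*x2, 4*x1 + 1*x2 = 8, 0 <= x_i <= 4
Step 1: y^k = 0.0, reduced costs: (12.0, 12.0)
  x^k = (0.0, 0.0), subgradient = b - a^T x = 8.0
  y^{k+1} = 0.0 + 0.2*8.0 = 1.6
Step 2: y^k = 1.6, reduced costs: (5.6, 10.4)
  x^k = (0.0, 0.0), subgradient = b - a^T x = 8.0
  y^{k+1} = 1.6 + 0.2*8.0 = 3.2
Dual objective at y_2 = 3.2: reduced costs (-0.8, 8.8), box minimizer x = (4.0, 0.0)
g(y_2) = b*y + (c1 - a1*y)*x1 + (c2 - a2*y)*x2 = 8*3.2 + (-0.8)*4.0 + 8.8*0.0 = 25.6 - 3.2 + 0.0 = 22.4


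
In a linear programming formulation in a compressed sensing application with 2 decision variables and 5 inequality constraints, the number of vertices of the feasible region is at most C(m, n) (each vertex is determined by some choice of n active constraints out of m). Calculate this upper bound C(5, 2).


Each vertex corresponds to some choice of n active constraints out of m, so the number of vertices is at most C(m, n) = m! / (n!(m-n)!).
m = 5, n = 2
Numerator: 5 * 4
Denominator: 2! = 2
C(5, 2) = 10


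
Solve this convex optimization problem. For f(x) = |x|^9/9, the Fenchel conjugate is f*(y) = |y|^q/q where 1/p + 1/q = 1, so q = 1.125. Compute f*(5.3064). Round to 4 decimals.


The conjugate exponent q satisfies 1/p + 1/q = 1.
p = 9, so q = 9/(9 - 1) = 1.125
|y|^q = 5.3064^1.125 = 6.5373
f*(5.3064) = 6.5373 / 1.125 = 5.811


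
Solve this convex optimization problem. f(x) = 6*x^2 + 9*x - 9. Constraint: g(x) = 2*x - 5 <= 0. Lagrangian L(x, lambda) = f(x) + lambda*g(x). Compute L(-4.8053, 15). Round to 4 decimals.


Step 1: Evaluate f(x).
f(-4.8053) = 6*(-4.8053)^2 + 9*(-4.8053) - 9 = 86.2977
Step 2: Evaluate g(x).
g(-4.8053) = 2*-4.8053 - 5 = -14.6106
Step 3: Compute Lagrangian.
L = 86.2977 + 15*-14.6106 = -132.8613


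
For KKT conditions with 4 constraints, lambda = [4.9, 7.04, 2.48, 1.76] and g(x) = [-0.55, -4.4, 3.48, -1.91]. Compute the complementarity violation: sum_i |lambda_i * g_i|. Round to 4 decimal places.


KKT complementary slackness check:
lambda_1 * g_1 = 4.9 * -0.55 = -2.695
lambda_2 * g_2 = 7.04 * -4.4 = -30.976
lambda_3 * g_3 = 2.48 * 3.48 = 8.6304
lambda_4 * g_4 = 1.76 * -1.91 = -3.3616
Total violation = 2.695 + 30.976 + 8.6304 + 3.3616 = 45.663


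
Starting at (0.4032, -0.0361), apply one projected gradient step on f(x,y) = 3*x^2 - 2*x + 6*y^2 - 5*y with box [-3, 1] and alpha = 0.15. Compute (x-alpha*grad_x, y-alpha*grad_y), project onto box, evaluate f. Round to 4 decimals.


Step 1: Compute gradient at (0.4032, -0.0361).
grad_x = 2*3*0.4032 - 2 = 0.4192
grad_y = 2*6*-0.0361 - 5 = -5.4332
Step 2: Gradient step.
x_raw = 0.4032 - 0.15*0.4192 = 0.3403
y_raw = -0.0361 - 0.15*-5.4332 = 0.7789
Step 3: Project onto [-3, 1].
x_proj = clip(0.3403) = 0.3403
y_proj = clip(0.7789) = 0.7789
Step 4: Evaluate f.
f(0.3403, 0.7789) = -0.5877


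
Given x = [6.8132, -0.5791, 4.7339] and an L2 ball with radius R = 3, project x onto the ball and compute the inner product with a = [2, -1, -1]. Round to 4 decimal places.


Step 1: Compute ||x|| (intermediates to 6 decimals).
||x|| = sqrt(6.8132^2 + (-0.5791)^2 + 4.7339^2) = 8.316541
Step 2: Project.
Since ||x|| > R, scale = R/||x|| = 3/8.316541 = 0.360727, proj(x) = scale * x
proj(x) = [2.457705, -0.208897, 1.707646]
Step 3: Dot product.
a^T * proj(x) = 2*2.457705 - 1*(-0.208897) - 1*1.707646 = 3.4167


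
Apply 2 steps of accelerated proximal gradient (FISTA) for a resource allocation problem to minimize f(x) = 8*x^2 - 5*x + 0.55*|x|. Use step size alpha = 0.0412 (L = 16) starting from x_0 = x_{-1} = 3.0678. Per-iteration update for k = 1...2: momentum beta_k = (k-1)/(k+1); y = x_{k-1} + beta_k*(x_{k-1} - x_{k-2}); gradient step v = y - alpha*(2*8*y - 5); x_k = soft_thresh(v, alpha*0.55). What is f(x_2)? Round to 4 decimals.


FISTA on f(x) = 8*x^2 - 5*x + 0.55*|x|
L = 16, alpha = 0.0412
Iteration 1: beta = 0.0, y = 3.0678 + 0.0*(3.0678 - 3.0678) = 3.0678
  grad(y) = 44.0848, v = y - alpha*grad = 1.2515
  prox(v) = soft_thresh(1.2515, 0.0227) = 1.2288
Iteration 2: beta = 0.3333, y = 1.2288 + 0.3333*(1.2288 - 3.0678) = 0.6159
  grad(y) = 4.8538, v = y - alpha*grad = 0.4159
  prox(v) = soft_thresh(0.4159, 0.0227) = 0.3932
f(x_2) = 8*0.3932^2 - 5*0.3932 + 0.55*|0.3932| = -0.5128


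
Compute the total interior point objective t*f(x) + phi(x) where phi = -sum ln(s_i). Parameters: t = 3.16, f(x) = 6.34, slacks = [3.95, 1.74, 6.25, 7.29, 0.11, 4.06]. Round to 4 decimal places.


Step 1: Compute log-barrier.
ln values: [1.3737, 0.5539, 1.8326, 1.9865, -2.2073, 1.4012]
phi = -(1.3737 + 0.5539 + 1.8326 + 1.9865 - 2.2073 + 1.4012) = -4.9406
Step 2: Compute augmented objective.
t*f(x) = 3.16*6.34 = 20.0344
Total = 20.0344 - 4.9406 = 15.0938


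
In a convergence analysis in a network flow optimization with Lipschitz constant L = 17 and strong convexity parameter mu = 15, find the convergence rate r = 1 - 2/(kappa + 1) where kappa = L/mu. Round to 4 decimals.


Step 1: Compute the condition number.
kappa = L/mu = 17/15 = 1.1333
Step 2: Compute the convergence rate.
r = 1 - 2/(kappa + 1) = 1 - 2*mu/(L + mu) = (L - mu)/(L + mu) = 2/32 = 0.0625


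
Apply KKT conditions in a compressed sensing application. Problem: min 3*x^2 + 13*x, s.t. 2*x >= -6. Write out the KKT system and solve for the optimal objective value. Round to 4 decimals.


Step 1: Try lambda = 0 (constraint inactive).
Stationarity: 2*3*x + 13 = 0
x* = -13/(2*3) = -13/6 = -2.1667 (rounded; the exact value -13/6 is used below)
Check constraint: 2*-2.1667 = -4.3334 >= -6 -- satisfied.
Step 2: Compute optimal value.
f(x*) = 3*(-13/6)^2 + 13*(-13/6) = -14.0833


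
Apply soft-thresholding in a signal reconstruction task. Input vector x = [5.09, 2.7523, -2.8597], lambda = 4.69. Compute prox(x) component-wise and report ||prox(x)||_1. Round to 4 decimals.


Soft-thresholding with lambda = 4.69:
prox(5.09) = sign(5.09)*max(|5.09| - 4.69, 0) = 0.4
prox(2.7523) = sign(2.7523)*max(|2.7523| - 4.69, 0) = 0.0
prox(-2.8597) = sign(-2.8597)*max(|-2.8597| - 4.69, 0) = 0.0
prox(x) = [0.4, 0.0, 0.0]
||prox(x)||_1 = 0.4 + 0.0 + 0.0 = 0.4


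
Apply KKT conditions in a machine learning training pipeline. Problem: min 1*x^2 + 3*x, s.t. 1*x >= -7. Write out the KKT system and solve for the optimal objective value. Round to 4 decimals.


Step 1: Try lambda = 0 (constraint inactive).
Stationarity: 2*1*x + 3 = 0
x* = -3/(2*1) = -1.5
Check constraint: 1*-1.5 = -1.5 >= -7 -- satisfied.
Step 2: Compute optimal value.
f(x*) = 1*(-1.5)^2 + 3*(-1.5) = -2.25


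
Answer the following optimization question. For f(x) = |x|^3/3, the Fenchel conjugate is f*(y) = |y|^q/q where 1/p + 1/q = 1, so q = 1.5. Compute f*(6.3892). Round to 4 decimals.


The conjugate exponent q satisfies 1/p + 1/q = 1.
p = 3, so q = 3/(3 - 1) = 1.5
|y|^q = 6.3892^1.5 = 16.1499
f*(6.3892) = 16.1499 / 1.5 = 10.7666


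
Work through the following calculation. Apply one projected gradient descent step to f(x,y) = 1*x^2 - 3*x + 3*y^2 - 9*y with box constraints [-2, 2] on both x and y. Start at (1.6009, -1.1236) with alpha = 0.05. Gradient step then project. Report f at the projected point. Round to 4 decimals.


Step 1: Compute gradient at (1.6009, -1.1236).
grad_x = 2*1*1.6009 - 3 = 0.2018
grad_y = 2*3*-1.1236 - 9 = -15.7416
Step 2: Gradient step.
x_raw = 1.6009 - 0.05*0.2018 = 1.5908
y_raw = -1.1236 - 0.05*-15.7416 = -0.3365
Step 3: Project onto [-2, 2].
x_proj = clip(1.5908) = 1.5908
y_proj = clip(-0.3365) = -0.3365
Step 4: Evaluate f.
f(1.5908, -0.3365) = 1.1267


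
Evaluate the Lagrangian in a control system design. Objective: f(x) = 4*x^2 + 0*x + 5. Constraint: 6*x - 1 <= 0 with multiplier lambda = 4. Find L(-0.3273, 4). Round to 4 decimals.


Step 1: Evaluate f(x).
f(-0.3273) = 4*(-0.3273)^2 + 0*(-0.3273) + 5 = 5.4285
Step 2: Evaluate g(x).
g(-0.3273) = 6*-0.3273 - 1 = -2.9638
Step 3: Compute Lagrangian.
L = 5.4285 + 4*-2.9638 = -6.4267


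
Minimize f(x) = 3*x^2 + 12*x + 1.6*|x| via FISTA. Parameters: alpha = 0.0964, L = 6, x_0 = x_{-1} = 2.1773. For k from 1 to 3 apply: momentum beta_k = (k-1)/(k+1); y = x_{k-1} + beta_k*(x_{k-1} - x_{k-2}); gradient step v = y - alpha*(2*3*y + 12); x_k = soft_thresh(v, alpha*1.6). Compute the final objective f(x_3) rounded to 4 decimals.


FISTA on f(x) = 3*x^2 + 12*x + 1.6*|x|
L = 6, alpha = 0.0964
Iteration 1: beta = 0.0, y = 2.1773 + 0.0*(2.1773 - 2.1773) = 2.1773
  grad(y) = 25.0638, v = y - alpha*grad = -0.2389
  prox(v) = soft_thresh(-0.2389, 0.1542) = -0.0846
Iteration 2: beta = 0.3333, y = -0.0846 + 0.3333*(-0.0846 - 2.1773) = -0.8386
  grad(y) = 6.9685, v = y - alpha*grad = -1.5103
  prox(v) = soft_thresh(-1.5103, 0.1542) = -1.3561
Iteration 3: beta = 0.5, y = -1.3561 + 0.5*(-1.3561 + 0.0846) = -1.9919
  grad(y) = 0.0489, v = y - alpha*grad = -1.9966
  prox(v) = soft_thresh(-1.9966, 0.1542) = -1.8423
f(x_3) = 3*(-1.8423)^2 + 12*(-1.8423) + 1.6*|-1.8423| = -8.9777


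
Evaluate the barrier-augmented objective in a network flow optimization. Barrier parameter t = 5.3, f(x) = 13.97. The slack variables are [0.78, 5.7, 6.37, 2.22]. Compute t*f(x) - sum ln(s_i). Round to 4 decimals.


Step 1: Compute log-barrier.
ln values: [-0.2485, 1.7405, 1.8516, 0.7975]
phi = -(-0.2485 + 1.7405 + 1.8516 + 0.7975) = -4.1411
Step 2: Compute augmented objective.
t*f(x) = 5.3*13.97 = 74.041
Total = 74.041 - 4.1411 = 69.8999


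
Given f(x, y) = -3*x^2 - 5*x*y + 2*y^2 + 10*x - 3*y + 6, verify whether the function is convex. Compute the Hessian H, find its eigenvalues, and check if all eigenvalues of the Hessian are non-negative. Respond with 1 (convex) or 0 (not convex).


The Hessian of f(x,y) = -3*x^2 - 5*x*y + 2*y^2 + 10*x - 3*y + 6 is:
H = [[-6, -5], [-5, 4]]
Trace = -6 + 4 = -2
Determinant = -6*4 - (-5)^2 = -49
Discriminant = (-2)^2 - 4*-49 = 200.0
Eigenvalues: lambda_1 = -8.0711, lambda_2 = 6.0711
The function is not convex.

0


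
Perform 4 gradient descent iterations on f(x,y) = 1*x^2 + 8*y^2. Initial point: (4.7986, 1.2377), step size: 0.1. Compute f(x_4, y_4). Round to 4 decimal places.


Gradient descent on f(x,y) = 1*x^2 + 8*y^2.
Starting point: (4.7986, 1.2377), alpha = 0.1
Step 1: grad_x = 2*1*4.7986 = 9.5972, grad_y = 2*8*1.2377 = 19.8032
  x_1 = 4.7986 - 0.1*9.5972 = 3.8389
  y_1 = 1.2377 - 0.1*19.8032 = -0.7426
Step 2: grad_x = 2*1*3.8389 = 7.6778, grad_y = 2*8*-0.7426 = -11.8819
  x_2 = 3.8389 - 0.1*7.6778 = 3.0711
  y_2 = -0.7426 - 0.1*-11.8819 = 0.4456
Step 3: grad_x = 2*1*3.0711 = 6.1422, grad_y = 2*8*0.4456 = 7.1292
  x_3 = 3.0711 - 0.1*6.1422 = 2.4569
  y_3 = 0.4456 - 0.1*7.1292 = -0.2673
Step 4: grad_x = 2*1*2.4569 = 4.9138, grad_y = 2*8*-0.2673 = -4.2775
  x_4 = 2.4569 - 0.1*4.9138 = 1.9655
  y_4 = -0.2673 - 0.1*-4.2775 = 0.1604
f(1.9655, 0.1604) = 1*1.9655^2 + 8*0.1604^2 = 4.0691


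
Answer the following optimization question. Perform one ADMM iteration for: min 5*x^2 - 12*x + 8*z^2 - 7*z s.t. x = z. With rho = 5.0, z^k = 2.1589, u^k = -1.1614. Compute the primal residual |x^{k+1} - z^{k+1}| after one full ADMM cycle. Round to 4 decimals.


ADMM iteration with rho = 5.0, z^k = 2.1589, u^k = -1.1614
Step 1: x-update.
Minimize 5*x^2 - 12*x + (5.0/2)*(x - 2.1589 - 1.1614)^2
FOC: (2*5 + 5.0)*x = 12 + 5.0*(2.1589 + 1.1614)
x^{k+1} = 1.9068
Step 2: z-update.
Minimize 8*z^2 - 7*z + (5.0/2)*(1.9068 - z - 1.1614)^2
FOC: (2*8 + 5.0)*z = 7 + 5.0*(1.9068 - 1.1614)
z^{k+1} = 0.5108
Step 3: u-update.
u^{k+1} = -1.1614 + 1.9068 - 0.5108 = 0.2346
Step 4: Primal residual = |1.9068 - 0.5108| = 1.396


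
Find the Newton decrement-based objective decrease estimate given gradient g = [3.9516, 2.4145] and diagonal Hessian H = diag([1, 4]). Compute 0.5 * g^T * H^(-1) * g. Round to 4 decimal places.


Step 1: H is diagonal, so H^(-1) * g = [3.9516, 0.6036].
Step 2: g^T H^(-1) g = sum_i g_i^2 / H_ii
  = (3.9516)^2/1 + (2.4145)^2/4
  = 15.6151 + 1.4575 = 17.0726
Step 3: Objective decrease = 0.5 * g^T H^(-1) g = 8.5363


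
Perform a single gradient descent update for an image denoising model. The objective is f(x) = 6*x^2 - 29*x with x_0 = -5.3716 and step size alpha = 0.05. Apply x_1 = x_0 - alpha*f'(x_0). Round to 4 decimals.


We compute the gradient at x_0 and apply the update.
f'(x) = 12*x - 29
f'(-5.3716) = 12*-5.3716 - 29 = -93.4592
x_1 = -5.3716 - 0.05*-93.4592 = -0.6986


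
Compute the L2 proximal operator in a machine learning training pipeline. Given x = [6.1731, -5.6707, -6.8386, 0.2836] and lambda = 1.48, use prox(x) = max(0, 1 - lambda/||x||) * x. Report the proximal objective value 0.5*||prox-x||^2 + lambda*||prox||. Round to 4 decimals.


Step 1: Compute ||x||.
||x|| = 10.8218
Step 2: Compute scaling factor.
scale = max(0, 1 - 1.48/10.8218) = 0.8632
Step 3: prox(x) = [5.3289, -4.8952, -5.9033, 0.2448]
||prox(x)|| = 9.3418
Step 4: Proximal objective.
0.5*||prox-x||^2 = 1.0952
lambda*||prox|| = 13.8259
Total = 14.921


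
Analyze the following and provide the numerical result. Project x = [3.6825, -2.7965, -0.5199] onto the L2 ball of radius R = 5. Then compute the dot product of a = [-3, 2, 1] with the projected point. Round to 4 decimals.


Step 1: Compute ||x|| (intermediates to 6 decimals).
||x|| = sqrt(3.6825^2 + (-2.7965)^2 + (-0.5199)^2) = 4.653119
Step 2: Project.
Since ||x|| <= R, proj = x (no scaling needed).
proj(x) = [3.6825, -2.7965, -0.5199]
Step 3: Dot product.
a^T * proj(x) = -3*3.6825 + 2*(-2.7965) + 1*(-0.5199) = -17.1604


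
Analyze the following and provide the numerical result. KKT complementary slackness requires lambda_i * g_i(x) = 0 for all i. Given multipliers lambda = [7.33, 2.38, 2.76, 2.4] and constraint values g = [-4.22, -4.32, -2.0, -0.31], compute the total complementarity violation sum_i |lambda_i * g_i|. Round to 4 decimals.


KKT complementary slackness check:
lambda_1 * g_1 = 7.33 * -4.22 = -30.9326
lambda_2 * g_2 = 2.38 * -4.32 = -10.2816
lambda_3 * g_3 = 2.76 * -2.0 = -5.52
lambda_4 * g_4 = 2.4 * -0.31 = -0.744
Total violation = 30.9326 + 10.2816 + 5.52 + 0.744 = 47.4782


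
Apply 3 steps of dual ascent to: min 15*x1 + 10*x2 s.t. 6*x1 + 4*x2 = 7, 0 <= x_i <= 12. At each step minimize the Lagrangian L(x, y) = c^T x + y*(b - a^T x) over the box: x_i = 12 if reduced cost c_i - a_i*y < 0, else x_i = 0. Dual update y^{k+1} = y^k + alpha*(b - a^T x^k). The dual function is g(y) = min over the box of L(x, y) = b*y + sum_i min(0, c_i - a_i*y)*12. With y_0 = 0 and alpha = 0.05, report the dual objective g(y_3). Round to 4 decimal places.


Dual ascent for LP: min 15*x1 + 10*x2, 6*x1 + 4*x2 = 7, 0 <= x_i <= 12
Step 1: y^k = 0.0, reduced costs: (15.0, 10.0)
  x^k = (0.0, 0.0), subgradient = b - a^T x = 7.0
  y^{k+1} = 0.0 + 0.05*7.0 = 0.35
Step 2: y^k = 0.35, reduced costs: (12.9, 8.6)
  x^k = (0.0, 0.0), subgradient = b - a^T x = 7.0
  y^{k+1} = 0.35 + 0.05*7.0 = 0.7
Step 3: y^k = 0.7, reduced costs: (10.8, 7.2)
  x^k = (0.0, 0.0), subgradient = b - a^T x = 7.0
  y^{k+1} = 0.7 + 0.05*7.0 = 1.05
Dual objective at y_3 = 1.05: reduced costs (8.7, 5.8), box minimizer x = (0.0, 0.0)
g(y_3) = b*y + (c1 - a1*y)*x1 + (c2 - a2*y)*x2 = 7*1.05 + 8.7*0.0 + 5.8*0.0 = 7.35 + 0.0 + 0.0 = 7.35


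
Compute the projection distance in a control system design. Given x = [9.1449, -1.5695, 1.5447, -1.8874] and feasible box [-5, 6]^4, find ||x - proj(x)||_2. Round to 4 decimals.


Project each component onto [-5, 6].
clip(9.1449) = 6.0, clip(-1.5695) = -1.5695, clip(1.5447) = 1.5447, clip(-1.8874) = -1.8874
Projection = [6.0, -1.5695, 1.5447, -1.8874]
Squared diffs: [9.8904, 0.0, 0.0, 0.0]
Distance = sqrt(9.8904) = 3.1449


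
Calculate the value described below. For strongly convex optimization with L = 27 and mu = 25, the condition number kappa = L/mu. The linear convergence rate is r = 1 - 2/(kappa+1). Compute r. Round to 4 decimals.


Step 1: Compute the condition number.
kappa = L/mu = 27/25 = 1.08
Step 2: Compute the convergence rate.
r = 1 - 2/(kappa + 1) = 1 - 2*mu/(L + mu) = (L - mu)/(L + mu) = 2/52 = 0.0385


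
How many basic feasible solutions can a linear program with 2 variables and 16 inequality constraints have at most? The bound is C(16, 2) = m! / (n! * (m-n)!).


Each vertex corresponds to some choice of n active constraints out of m, so the number of vertices is at most C(m, n) = m! / (n!(m-n)!).
m = 16, n = 2
Numerator: 16 * 15
Denominator: 2! = 2
C(16, 2) = 120


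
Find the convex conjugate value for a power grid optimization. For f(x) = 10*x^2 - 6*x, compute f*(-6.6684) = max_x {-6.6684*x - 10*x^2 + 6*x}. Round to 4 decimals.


f*(y) = sup_x {y*x - a*x^2 - b*x} = sup_x {(y-b)*x - a*x^2}
FOC: (y - b) - 2a*x = 0 => x* = (y - b)/(2a)
x* = (-6.6684 + 6)/(2*10) = -0.0334
f*(-6.6684) = (y-b)^2/(4a) = (-6.6684 + 6)^2/(4*10)
= 0.4468/40 = 0.0112


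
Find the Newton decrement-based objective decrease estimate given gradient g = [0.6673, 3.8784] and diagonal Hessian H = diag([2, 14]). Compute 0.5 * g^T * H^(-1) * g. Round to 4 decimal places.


Step 1: H is diagonal, so H^(-1) * g = [0.3337, 0.277].
Step 2: g^T H^(-1) g = sum_i g_i^2 / H_ii
  = (0.6673)^2/2 + (3.8784)^2/14
  = 0.2226 + 1.0744 = 1.2971
Step 3: Objective decrease = 0.5 * g^T H^(-1) g = 0.6485


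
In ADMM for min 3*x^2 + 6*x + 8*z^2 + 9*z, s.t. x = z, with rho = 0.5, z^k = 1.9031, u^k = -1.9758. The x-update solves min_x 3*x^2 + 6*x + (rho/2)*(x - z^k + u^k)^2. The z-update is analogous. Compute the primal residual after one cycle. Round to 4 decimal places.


ADMM iteration with rho = 0.5, z^k = 1.9031, u^k = -1.9758
Step 1: x-update.
Minimize 3*x^2 + 6*x + (0.5/2)*(x - 1.9031 - 1.9758)^2
FOC: (2*3 + 0.5)*x = -6 + 0.5*(1.9031 + 1.9758)
x^{k+1} = -0.6247
Step 2: z-update.
Minimize 8*z^2 + 9*z + (0.5/2)*(-0.6247 - z - 1.9758)^2
FOC: (2*8 + 0.5)*z = -9 + 0.5*(-0.6247 - 1.9758)
z^{k+1} = -0.6243
Step 3: u-update.
u^{k+1} = -1.9758 - 0.6247 + 0.6243 = -1.9762
Step 4: Primal residual = |-0.6247 + 0.6243| = 0.0004


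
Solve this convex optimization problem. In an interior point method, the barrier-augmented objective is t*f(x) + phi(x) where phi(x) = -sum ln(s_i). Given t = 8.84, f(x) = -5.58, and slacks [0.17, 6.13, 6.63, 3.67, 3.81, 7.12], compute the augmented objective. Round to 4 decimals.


Step 1: Compute log-barrier.
ln values: [-1.772, 1.8132, 1.8916, 1.3002, 1.3376, 1.9629]
phi = -(-1.772 + 1.8132 + 1.8916 + 1.3002 + 1.3376 + 1.9629) = -6.5336
Step 2: Compute augmented objective.
t*f(x) = 8.84*-5.58 = -49.3272
Total = -49.3272 - 6.5336 = -55.8608


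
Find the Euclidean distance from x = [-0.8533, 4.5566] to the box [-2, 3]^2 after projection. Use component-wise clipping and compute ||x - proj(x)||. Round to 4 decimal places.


Project each component onto [-2, 3].
clip(-0.8533) = -0.8533, clip(4.5566) = 3.0
Projection = [-0.8533, 3.0]
Squared diffs: [0.0, 2.423]
Distance = sqrt(2.423) = 1.5566


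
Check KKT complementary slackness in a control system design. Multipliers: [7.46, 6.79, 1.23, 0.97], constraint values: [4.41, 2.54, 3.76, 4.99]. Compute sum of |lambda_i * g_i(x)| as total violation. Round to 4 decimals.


KKT complementary slackness check:
lambda_1 * g_1 = 7.46 * 4.41 = 32.8986
lambda_2 * g_2 = 6.79 * 2.54 = 17.2466
lambda_3 * g_3 = 1.23 * 3.76 = 4.6248
lambda_4 * g_4 = 0.97 * 4.99 = 4.8403
Total violation = 32.8986 + 17.2466 + 4.6248 + 4.8403 = 59.6103


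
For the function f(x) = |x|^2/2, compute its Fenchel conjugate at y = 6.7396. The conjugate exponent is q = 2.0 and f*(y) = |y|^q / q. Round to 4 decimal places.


The conjugate exponent q satisfies 1/p + 1/q = 1.
p = 2, so q = 2/(2 - 1) = 2.0
|y|^q = 6.7396^2.0 = 45.4222
f*(6.7396) = 45.4222 / 2.0 = 22.7111


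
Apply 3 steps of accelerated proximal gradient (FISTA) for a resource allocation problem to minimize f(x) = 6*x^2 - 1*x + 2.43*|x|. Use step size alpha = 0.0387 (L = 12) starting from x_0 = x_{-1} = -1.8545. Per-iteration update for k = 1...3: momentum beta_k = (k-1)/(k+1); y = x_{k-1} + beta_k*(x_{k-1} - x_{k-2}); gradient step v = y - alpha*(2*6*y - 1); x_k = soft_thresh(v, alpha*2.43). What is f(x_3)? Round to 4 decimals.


FISTA on f(x) = 6*x^2 - 1*x + 2.43*|x|
L = 12, alpha = 0.0387
Iteration 1: beta = 0.0, y = -1.8545 + 0.0*(-1.8545 + 1.8545) = -1.8545
  grad(y) = -23.254, v = y - alpha*grad = -0.9546
  prox(v) = soft_thresh(-0.9546, 0.094) = -0.8605
Iteration 2: beta = 0.3333, y = -0.8605 + 0.3333*(-0.8605 + 1.8545) = -0.5292
  grad(y) = -7.3505, v = y - alpha*grad = -0.2447
  prox(v) = soft_thresh(-0.2447, 0.094) = -0.1507
Iteration 3: beta = 0.5, y = -0.1507 + 0.5*(-0.1507 + 0.8605) = 0.2042
  grad(y) = 1.4505, v = y - alpha*grad = 0.1481
  prox(v) = soft_thresh(0.1481, 0.094) = 0.054
f(x_3) = 6*0.054^2 - 1*0.054 + 2.43*|0.054| = 0.0948


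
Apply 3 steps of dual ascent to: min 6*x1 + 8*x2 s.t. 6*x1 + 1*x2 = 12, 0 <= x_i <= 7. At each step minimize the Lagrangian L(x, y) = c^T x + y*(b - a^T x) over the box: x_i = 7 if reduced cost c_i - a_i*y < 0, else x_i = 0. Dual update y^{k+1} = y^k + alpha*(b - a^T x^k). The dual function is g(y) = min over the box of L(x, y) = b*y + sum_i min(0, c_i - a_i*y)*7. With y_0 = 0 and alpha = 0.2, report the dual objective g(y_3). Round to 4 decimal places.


Dual ascent for LP: min 6*x1 + 8*x2, 6*x1 + 1*x2 = 12, 0 <= x_i <= 7
Step 1: y^k = 0.0, reduced costs: (6.0, 8.0)
  x^k = (0.0, 0.0), subgradient = b - a^T x = 12.0
  y^{k+1} = 0.0 + 0.2*12.0 = 2.4
Step 2: y^k = 2.4, reduced costs: (-8.4, 5.6)
  x^k = (7.0, 0.0), subgradient = b - a^T x = -30.0
  y^{k+1} = 2.4 + 0.2*-30.0 = -3.6
Step 3: y^k = -3.6, reduced costs: (27.6, 11.6)
  x^k = (0.0, 0.0), subgradient = b - a^T x = 12.0
  y^{k+1} = -3.6 + 0.2*12.0 = -1.2
Dual objective at y_3 = -1.2: reduced costs (13.2, 9.2), box minimizer x = (0.0, 0.0)
g(y_3) = b*y + (c1 - a1*y)*x1 + (c2 - a2*y)*x2 = 12*(-1.2) + 13.2*0.0 + 9.2*0.0 = -14.4 + 0.0 + 0.0 = -14.4


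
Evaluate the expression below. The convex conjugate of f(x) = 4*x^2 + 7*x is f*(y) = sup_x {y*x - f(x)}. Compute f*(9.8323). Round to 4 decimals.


f*(y) = sup_x {y*x - a*x^2 - b*x} = sup_x {(y-b)*x - a*x^2}
FOC: (y - b) - 2a*x = 0 => x* = (y - b)/(2a)
x* = (9.8323 - 7)/(2*4) = 0.354
f*(9.8323) = (y-b)^2/(4a) = (9.8323 - 7)^2/(4*4)
= 8.0219/16 = 0.5014


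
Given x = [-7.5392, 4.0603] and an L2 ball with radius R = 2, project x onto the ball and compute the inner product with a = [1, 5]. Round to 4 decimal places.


Step 1: Compute ||x|| (intermediates to 6 decimals).
||x|| = sqrt((-7.5392)^2 + 4.0603^2) = 8.563035
Step 2: Project.
Since ||x|| > R, scale = R/||x|| = 2/8.563035 = 0.233562, proj(x) = scale * x
proj(x) = [-1.760871, 0.948332]
Step 3: Dot product.
a^T * proj(x) = 1*(-1.760871) + 5*0.948332 = 2.9808


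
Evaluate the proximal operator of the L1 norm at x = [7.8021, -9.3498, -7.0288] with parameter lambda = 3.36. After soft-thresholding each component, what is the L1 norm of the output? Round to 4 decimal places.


Soft-thresholding with lambda = 3.36:
prox(7.8021) = sign(7.8021)*max(|7.8021| - 3.36, 0) = 4.4421
prox(-9.3498) = sign(-9.3498)*max(|-9.3498| - 3.36, 0) = -5.9898
prox(-7.0288) = sign(-7.0288)*max(|-7.0288| - 3.36, 0) = -3.6688
prox(x) = [4.4421, -5.9898, -3.6688]
||prox(x)||_1 = 4.4421 + 5.9898 + 3.6688 = 14.1007


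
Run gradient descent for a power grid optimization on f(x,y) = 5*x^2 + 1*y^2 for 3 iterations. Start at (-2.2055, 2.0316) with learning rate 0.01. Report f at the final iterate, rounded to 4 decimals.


Gradient descent on f(x,y) = 5*x^2 + 1*y^2.
Starting point: (-2.2055, 2.0316), alpha = 0.01
Step 1: grad_x = 2*5*-2.2055 = -22.055, grad_y = 2*1*2.0316 = 4.0632
  x_1 = -2.2055 - 0.01*-22.055 = -1.985
  y_1 = 2.0316 - 0.01*4.0632 = 1.991
Step 2: grad_x = 2*5*-1.985 = -19.8495, grad_y = 2*1*1.991 = 3.9819
  x_2 = -1.985 - 0.01*-19.8495 = -1.7865
  y_2 = 1.991 - 0.01*3.9819 = 1.9511
Step 3: grad_x = 2*5*-1.7865 = -17.8646, grad_y = 2*1*1.9511 = 3.9023
  x_3 = -1.7865 - 0.01*-17.8646 = -1.6078
  y_3 = 1.9511 - 0.01*3.9023 = 1.9121
f(-1.6078, 1.9121) = 5*(-1.6078)^2 + 1*1.9121^2 = 16.5815


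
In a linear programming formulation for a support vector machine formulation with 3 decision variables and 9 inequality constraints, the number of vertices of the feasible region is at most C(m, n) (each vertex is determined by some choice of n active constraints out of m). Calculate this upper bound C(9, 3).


Each vertex corresponds to some choice of n active constraints out of m, so the number of vertices is at most C(m, n) = m! / (n!(m-n)!).
m = 9, n = 3
Numerator: 9 * 8 * 7
Denominator: 3! = 6
C(9, 3) = 84


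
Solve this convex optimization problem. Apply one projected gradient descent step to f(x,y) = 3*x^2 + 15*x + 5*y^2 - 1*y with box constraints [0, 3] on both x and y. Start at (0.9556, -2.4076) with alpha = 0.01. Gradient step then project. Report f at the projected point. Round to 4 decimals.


Step 1: Compute gradient at (0.9556, -2.4076).
grad_x = 2*3*0.9556 + 15 = 20.7336
grad_y = 2*5*-2.4076 - 1 = -25.076
Step 2: Gradient step.
x_raw = 0.9556 - 0.01*20.7336 = 0.7483
y_raw = -2.4076 - 0.01*-25.076 = -2.1568
Step 3: Project onto [0, 3].
x_proj = clip(0.7483) = 0.7483
y_proj = clip(-2.1568) = 0.0
Step 4: Evaluate f.
f(0.7483, 0.0) = 12.9037


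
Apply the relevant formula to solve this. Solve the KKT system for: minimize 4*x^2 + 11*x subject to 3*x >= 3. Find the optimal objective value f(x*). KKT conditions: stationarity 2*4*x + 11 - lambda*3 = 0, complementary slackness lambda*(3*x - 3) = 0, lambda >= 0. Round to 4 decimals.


Step 1: Try lambda = 0 (constraint inactive).
x_unc = -11/(2*4) = -1.375
Check: 3*-1.375 = -4.125 < 3 -- violated!
Step 2: Constraint must be active: 3*x = 3
x* = 3/3 = 1.0
lambda = (2*4*1.0 + 11)/3 = 6.3333
Step 3: Compute optimal value.
f(x*) = 4*1.0^2 + 11*1.0 = 15.0


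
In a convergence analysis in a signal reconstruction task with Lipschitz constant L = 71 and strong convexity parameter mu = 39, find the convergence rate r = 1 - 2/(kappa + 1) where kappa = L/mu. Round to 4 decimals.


Step 1: Compute the condition number.
kappa = L/mu = 71/39 = 1.8205
Step 2: Compute the convergence rate.
r = 1 - 2/(kappa + 1) = 1 - 2*mu/(L + mu) = (L - mu)/(L + mu) = 32/110 = 0.2909


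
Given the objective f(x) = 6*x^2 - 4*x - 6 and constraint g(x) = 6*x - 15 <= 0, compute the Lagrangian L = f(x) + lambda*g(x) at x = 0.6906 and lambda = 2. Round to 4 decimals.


Step 1: Evaluate f(x).
f(0.6906) = 6*0.6906^2 - 4*0.6906 - 6 = -5.9008
Step 2: Evaluate g(x).
g(0.6906) = 6*0.6906 - 15 = -10.8564
Step 3: Compute Lagrangian.
L = -5.9008 + 2*-10.8564 = -27.6136


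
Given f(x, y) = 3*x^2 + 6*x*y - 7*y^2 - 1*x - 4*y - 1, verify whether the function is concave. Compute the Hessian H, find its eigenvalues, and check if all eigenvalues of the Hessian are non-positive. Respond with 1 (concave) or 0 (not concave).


The Hessian of f(x,y) = 3*x^2 + 6*x*y - 7*y^2 - 1*x - 4*y - 1 is:
H = [[6, 6], [6, -14]]
Trace = 6 - 14 = -8
Determinant = 6*-14 - (6)^2 = -120
Discriminant = (-8)^2 - 4*-120 = 544.0
Eigenvalues: lambda_1 = -15.6619, lambda_2 = 7.6619
The function is not concave.

0


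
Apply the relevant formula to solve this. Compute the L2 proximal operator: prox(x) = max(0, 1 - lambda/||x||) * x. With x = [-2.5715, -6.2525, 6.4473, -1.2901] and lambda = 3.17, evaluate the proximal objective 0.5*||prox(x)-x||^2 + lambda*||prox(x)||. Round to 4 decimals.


Step 1: Compute ||x||.
||x|| = 9.4307
Step 2: Compute scaling factor.
scale = max(0, 1 - 3.17/9.4307) = 0.6639
Step 3: prox(x) = [-1.7071, -4.1508, 4.2801, -0.8565]
||prox(x)|| = 6.2607
Step 4: Proximal objective.
0.5*||prox-x||^2 = 5.0245
lambda*||prox|| = 19.8464
Total = 24.8709


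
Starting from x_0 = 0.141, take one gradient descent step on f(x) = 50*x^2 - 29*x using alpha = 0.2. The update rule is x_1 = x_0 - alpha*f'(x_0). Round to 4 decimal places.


We compute the gradient at x_0 and apply the update.
f'(x) = 100*x - 29
f'(0.141) = 100*0.141 - 29 = -14.9
x_1 = 0.141 - 0.2*-14.9 = 3.121


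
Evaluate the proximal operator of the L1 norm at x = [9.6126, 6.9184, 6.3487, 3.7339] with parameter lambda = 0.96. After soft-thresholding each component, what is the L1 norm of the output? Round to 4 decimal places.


Soft-thresholding with lambda = 0.96:
prox(9.6126) = sign(9.6126)*max(|9.6126| - 0.96, 0) = 8.6526
prox(6.9184) = sign(6.9184)*max(|6.9184| - 0.96, 0) = 5.9584
prox(6.3487) = sign(6.3487)*max(|6.3487| - 0.96, 0) = 5.3887
prox(3.7339) = sign(3.7339)*max(|3.7339| - 0.96, 0) = 2.7739
prox(x) = [8.6526, 5.9584, 5.3887, 2.7739]
||prox(x)||_1 = 8.6526 + 5.9584 + 5.3887 + 2.7739 = 22.7736


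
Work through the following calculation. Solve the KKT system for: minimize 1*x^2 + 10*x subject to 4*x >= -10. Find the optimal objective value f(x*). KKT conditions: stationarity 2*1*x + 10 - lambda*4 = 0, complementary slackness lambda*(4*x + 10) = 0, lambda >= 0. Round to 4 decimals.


Step 1: Try lambda = 0 (constraint inactive).
x_unc = -10/(2*1) = -5.0
Check: 4*-5.0 = -20.0 < -10 -- violated!
Step 2: Constraint must be active: 4*x = -10
x* = -10/4 = -2.5
lambda = (2*1*(-2.5) + 10)/4 = 1.25
Step 3: Compute optimal value.
f(x*) = 1*(-2.5)^2 + 10*(-2.5) = -18.75


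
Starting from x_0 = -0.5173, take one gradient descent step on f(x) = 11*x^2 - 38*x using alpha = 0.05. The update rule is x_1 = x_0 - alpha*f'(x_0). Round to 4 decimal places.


We compute the gradient at x_0 and apply the update.
f'(x) = 22*x - 38
f'(-0.5173) = 22*-0.5173 - 38 = -49.3806
x_1 = -0.5173 - 0.05*-49.3806 = 1.9517


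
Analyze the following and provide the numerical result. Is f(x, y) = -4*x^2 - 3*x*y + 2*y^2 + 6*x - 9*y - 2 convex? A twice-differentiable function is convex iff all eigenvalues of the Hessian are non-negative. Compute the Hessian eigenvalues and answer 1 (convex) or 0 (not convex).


The Hessian of f(x,y) = -4*x^2 - 3*x*y + 2*y^2 + 6*x - 9*y - 2 is:
H = [[-8, -3], [-3, 4]]
Trace = -8 + 4 = -4
Determinant = -8*4 - (-3)^2 = -41
Discriminant = (-4)^2 - 4*-41 = 180.0
Eigenvalues: lambda_1 = -8.7082, lambda_2 = 4.7082
The function is not convex.

0


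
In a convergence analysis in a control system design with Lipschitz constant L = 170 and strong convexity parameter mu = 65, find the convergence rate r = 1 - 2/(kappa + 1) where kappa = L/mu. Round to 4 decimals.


Step 1: Compute the condition number.
kappa = L/mu = 170/65 = 2.6154
Step 2: Compute the convergence rate.
r = 1 - 2/(kappa + 1) = 1 - 2*mu/(L + mu) = (L - mu)/(L + mu) = 105/235 = 0.4468


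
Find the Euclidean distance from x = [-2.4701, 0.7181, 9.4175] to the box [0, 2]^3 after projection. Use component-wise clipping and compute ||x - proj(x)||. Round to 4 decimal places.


Project each component onto [0, 2].
clip(-2.4701) = 0.0, clip(0.7181) = 0.7181, clip(9.4175) = 2.0
Projection = [0.0, 0.7181, 2.0]
Squared diffs: [6.1014, 0.0, 55.0193]
Distance = sqrt(61.1207) = 7.818
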